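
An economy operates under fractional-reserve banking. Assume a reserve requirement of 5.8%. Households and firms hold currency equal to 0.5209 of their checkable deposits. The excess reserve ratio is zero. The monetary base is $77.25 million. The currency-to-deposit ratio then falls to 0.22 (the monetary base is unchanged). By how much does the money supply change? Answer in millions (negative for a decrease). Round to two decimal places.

Initially m₁ = (1 + 0.5209) / (0.058 + 0.5209) ≈ 2.62722, so M₁ = 2.62722 × 77.25 ≈ 202.9527 million.
After the change m₂ = (1 + 0.22) / (0.058 + 0.22) ≈ 4.38849, so M₂ = 4.38849 × 77.25 ≈ 339.0109 million.
ΔM = M₂ − M₁ = 339.0109 − 202.9527 = 136.0582 million.

$136.06 million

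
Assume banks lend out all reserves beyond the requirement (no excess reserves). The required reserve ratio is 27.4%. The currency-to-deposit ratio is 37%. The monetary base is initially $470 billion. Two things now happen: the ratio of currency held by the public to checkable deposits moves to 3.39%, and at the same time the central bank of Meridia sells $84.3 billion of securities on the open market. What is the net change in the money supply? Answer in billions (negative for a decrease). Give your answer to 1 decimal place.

Before: m₁ = (1 + 0.37) / (0.274 + 0.37) ≈ 2.12733, MB₁ = 470, so M₁ = 2.12733 × 470 = 999.8451 billion.
After: m₂ = (1 + 0.0339) / (0.274 + 0.0339) ≈ 3.35791, MB₂ = 470 − 84.3 = 385.7, so M₂ = 3.35791 × 385.7 ≈ 1295.1459 billion.
ΔM = M₂ − M₁ = 1295.1459 − 999.8451 = 295.3008 billion.

$295.3 billion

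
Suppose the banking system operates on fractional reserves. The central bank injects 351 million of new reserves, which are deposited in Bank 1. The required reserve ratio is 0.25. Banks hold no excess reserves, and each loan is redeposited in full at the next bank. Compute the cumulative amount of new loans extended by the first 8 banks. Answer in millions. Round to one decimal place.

Bank i lends (1 − rr)^i of the original deposit: Bank 1 lends 351·0.7500 = 263.2500, Bank 2 lends 351·0.7500² = 197.4375, and so on.
Summing a geometric series: total = 351·[0.7500·(1 − 0.7500^8) / (1 − 0.7500)] ≈ 947.5811 million.

947.6 million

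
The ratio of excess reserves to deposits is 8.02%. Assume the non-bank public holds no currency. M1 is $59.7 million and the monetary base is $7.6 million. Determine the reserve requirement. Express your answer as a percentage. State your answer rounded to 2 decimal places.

4.71%

Using m = M/MB = 59.7/7.6 ≈ 7.855263. Since m = (1 + c)/(c + rr + e), the denominator satisfies c + rr + e = (1 + c)/m = (1 + 0) / 7.855263 ≈ 0.127303.
With c = 0 and e = 0.0802, the reserve requirement is 0.127303 − 0 − 0.0802 = 0.047103.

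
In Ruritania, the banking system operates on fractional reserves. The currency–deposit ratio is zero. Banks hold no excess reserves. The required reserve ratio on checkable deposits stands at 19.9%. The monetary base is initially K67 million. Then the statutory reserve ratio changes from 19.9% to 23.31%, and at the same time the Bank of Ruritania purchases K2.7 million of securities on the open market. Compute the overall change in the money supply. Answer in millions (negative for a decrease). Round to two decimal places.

-37.67 million

Before: m₁ = 1 / (0.199) ≈ 5.02513, MB₁ = 67, so M₁ = 5.02513 × 67 ≈ 336.6837 million.
After: m₂ = 1 / (0.2331) ≈ 4.29, MB₂ = 67 + 2.7 = 69.7, so M₂ = 4.29 × 69.7 = 299.013 million.
ΔM = M₂ − M₁ = 299.013 − 336.6837 = -37.6707 million.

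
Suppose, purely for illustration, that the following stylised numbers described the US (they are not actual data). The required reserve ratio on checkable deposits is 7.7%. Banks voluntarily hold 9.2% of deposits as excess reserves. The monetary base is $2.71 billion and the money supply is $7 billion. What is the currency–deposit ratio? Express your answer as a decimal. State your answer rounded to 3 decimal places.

0.356

Using m = M/MB = 7/2.71 ≈ 2.583026. From m = (1 + c)/(c + rr + e), rearranging gives 1 + c = m·(c + rr + e), so c·(1 − m) = m·(rr + e) − 1.
Hence c = [m·(rr + e) − 1]/(1 − m) = [2.583026 × (0.077 + 0.092) − 1] / (1 − 2.583026) = 0.355944.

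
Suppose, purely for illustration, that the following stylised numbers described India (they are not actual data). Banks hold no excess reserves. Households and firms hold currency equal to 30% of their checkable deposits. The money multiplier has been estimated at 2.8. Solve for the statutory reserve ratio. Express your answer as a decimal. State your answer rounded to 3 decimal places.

Using m = 2.8. Since m = (1 + c)/(c + rr + e), the denominator satisfies c + rr + e = (1 + c)/m = (1 + 0.3) / 2.8 ≈ 0.464286.
With c = 0.3 and e = 0, the statutory reserve ratio is 0.464286 − 0.3 − 0 = 0.164286.

0.164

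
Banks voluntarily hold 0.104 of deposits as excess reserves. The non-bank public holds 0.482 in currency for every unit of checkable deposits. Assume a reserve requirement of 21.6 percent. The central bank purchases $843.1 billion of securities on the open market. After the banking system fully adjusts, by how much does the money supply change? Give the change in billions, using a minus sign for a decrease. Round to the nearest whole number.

$1558 billion

The money multiplier is m = (1 + c) / (rr + e + c) = (1 + 0.482) / (0.216 + 0.104 + 0.482) ≈ 1.8479.
The purchase adds 843.1 billion of base, so ΔM = m × ΔMB = 1.8479 × (+843.1) ≈ 1557.9645 billion.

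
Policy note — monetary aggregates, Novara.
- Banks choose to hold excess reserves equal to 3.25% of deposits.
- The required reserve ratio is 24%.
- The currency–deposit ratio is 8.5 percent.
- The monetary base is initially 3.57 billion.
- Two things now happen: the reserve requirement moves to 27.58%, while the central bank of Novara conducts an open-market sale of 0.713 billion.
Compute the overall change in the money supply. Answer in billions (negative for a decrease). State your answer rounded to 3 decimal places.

-2.953 billion

Before: m₁ = (1 + 0.085) / (0.24 + 0.0325 + 0.085) ≈ 3.03497, MB₁ = 3.57, so M₁ = 3.03497 × 3.57 ≈ 10.8348 billion.
After: m₂ = (1 + 0.085) / (0.2758 + 0.0325 + 0.085) ≈ 2.75871, MB₂ = 3.57 − 0.713 = 2.857, so M₂ = 2.75871 × 2.857 ≈ 7.8816 billion.
ΔM = M₂ − M₁ = 7.8816 − 10.8348 = -2.9532 billion.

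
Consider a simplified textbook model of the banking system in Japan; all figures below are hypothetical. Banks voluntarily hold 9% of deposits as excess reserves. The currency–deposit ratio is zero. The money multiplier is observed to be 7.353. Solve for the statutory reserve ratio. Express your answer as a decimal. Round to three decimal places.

0.046

Using m = 7.353. Since m = (1 + c)/(c + rr + e), the denominator satisfies c + rr + e = (1 + c)/m = (1 + 0) / 7.353 ≈ 0.135999.
With c = 0 and e = 0.09, the statutory reserve ratio is 0.135999 − 0 − 0.09 = 0.045999.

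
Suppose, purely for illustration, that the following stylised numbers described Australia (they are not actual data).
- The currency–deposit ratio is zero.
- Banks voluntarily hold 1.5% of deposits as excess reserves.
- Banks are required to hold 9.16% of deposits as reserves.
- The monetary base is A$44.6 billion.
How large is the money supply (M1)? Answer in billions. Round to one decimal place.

The money multiplier is m = 1 / (rr + e) = 1 / (0.0916 + 0.015) ≈ 9.3809.
So M = m × MB = 9.3809 × 44.6 ≈ 418.3881 billion.

A$418.4 billion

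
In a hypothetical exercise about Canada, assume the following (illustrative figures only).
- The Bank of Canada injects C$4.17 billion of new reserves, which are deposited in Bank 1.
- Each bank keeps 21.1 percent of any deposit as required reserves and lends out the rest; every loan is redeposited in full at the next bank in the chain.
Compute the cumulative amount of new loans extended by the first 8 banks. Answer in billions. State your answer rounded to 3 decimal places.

Bank i lends (1 − rr)^i of the original deposit: Bank 1 lends 4.17·0.7890 ≈ 3.2901, Bank 2 lends 4.17·0.7890² ≈ 2.5959, and so on.
Summing a geometric series: total = 4.17·[0.7890·(1 − 0.7890^8) / (1 − 0.7890)] ≈ 13.2513 billion.

C$13.251 billion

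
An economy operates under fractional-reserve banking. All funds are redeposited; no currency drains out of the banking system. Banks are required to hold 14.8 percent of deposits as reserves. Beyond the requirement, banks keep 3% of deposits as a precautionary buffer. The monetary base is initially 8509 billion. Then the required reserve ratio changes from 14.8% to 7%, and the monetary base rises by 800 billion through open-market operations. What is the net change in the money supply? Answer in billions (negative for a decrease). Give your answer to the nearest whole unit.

45287 billion

Before: m₁ = 1 / (0.148 + 0.03) ≈ 5.61798, MB₁ = 8509, so M₁ = 5.61798 × 8509 ≈ 47803.3918 billion.
After: m₂ = 1 / (0.07 + 0.03) = 10, MB₂ = 8509 + 800 = 9309, so M₂ = 10 × 9309 = 93090 billion.
ΔM = M₂ − M₁ = 93090 − 47803.3918 = 45286.6082 billion.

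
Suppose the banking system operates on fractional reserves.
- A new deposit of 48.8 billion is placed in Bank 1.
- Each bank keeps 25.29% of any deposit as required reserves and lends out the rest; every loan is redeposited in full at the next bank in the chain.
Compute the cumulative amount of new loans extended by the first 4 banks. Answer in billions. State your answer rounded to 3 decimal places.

Bank i lends (1 − rr)^i of the original deposit: Bank 1 lends 48.8·0.7471 ≈ 36.4585, Bank 2 lends 48.8·0.7471² ≈ 27.2381, and so on.
Summing a geometric series: total = 48.8·[0.7471·(1 − 0.7471^4) / (1 − 0.7471)] ≈ 99.2494 billion.

99.249 billion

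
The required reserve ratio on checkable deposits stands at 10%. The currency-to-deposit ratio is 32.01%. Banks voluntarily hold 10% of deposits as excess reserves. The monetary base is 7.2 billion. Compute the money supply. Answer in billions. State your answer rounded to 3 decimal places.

18.275 billion

The money multiplier is m = (1 + c) / (rr + e + c) = (1 + 0.3201) / (0.1 + 0.1 + 0.3201) ≈ 2.53817.
So M = m × MB = 2.53817 × 7.2 ≈ 18.2748 billion.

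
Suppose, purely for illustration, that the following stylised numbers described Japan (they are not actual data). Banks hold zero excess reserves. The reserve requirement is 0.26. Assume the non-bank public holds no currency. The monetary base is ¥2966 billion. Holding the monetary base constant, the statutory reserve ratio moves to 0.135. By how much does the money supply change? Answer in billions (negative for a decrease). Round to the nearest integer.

¥10563 billion

Initially m₁ = 1 / (0.26) ≈ 3.84615, so M₁ = 3.84615 × 2966 = 11407.6809 billion.
After the change m₂ = 1 / (0.135) ≈ 7.40741, so M₂ = 7.40741 × 2966 ≈ 21970.3781 billion.
ΔM = M₂ − M₁ = 21970.3781 − 11407.6809 = 10562.6972 billion.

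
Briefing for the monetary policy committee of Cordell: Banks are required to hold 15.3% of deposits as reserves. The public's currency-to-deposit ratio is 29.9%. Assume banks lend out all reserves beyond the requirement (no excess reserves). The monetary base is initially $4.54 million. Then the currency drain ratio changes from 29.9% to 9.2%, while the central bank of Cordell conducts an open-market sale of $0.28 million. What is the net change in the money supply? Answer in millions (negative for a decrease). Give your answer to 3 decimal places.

$5.940 million

Before: m₁ = (1 + 0.299) / (0.153 + 0.299) ≈ 2.87389, MB₁ = 4.54, so M₁ = 2.87389 × 4.54 ≈ 13.0475 million.
After: m₂ = (1 + 0.092) / (0.153 + 0.092) ≈ 4.45714, MB₂ = 4.54 − 0.28 = 4.26, so M₂ = 4.45714 × 4.26 ≈ 18.9874 million.
ΔM = M₂ − M₁ = 18.9874 − 13.0475 = 5.9399 million.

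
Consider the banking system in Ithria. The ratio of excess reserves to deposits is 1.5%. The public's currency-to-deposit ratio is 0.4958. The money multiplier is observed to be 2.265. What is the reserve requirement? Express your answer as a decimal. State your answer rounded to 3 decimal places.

0.150

Using m = 2.265. Since m = (1 + c)/(c + rr + e), the denominator satisfies c + rr + e = (1 + c)/m = (1 + 0.4958) / 2.265 ≈ 0.660397.
With c = 0.4958 and e = 0.015, the reserve requirement is 0.660397 − 0.4958 − 0.015 = 0.149597.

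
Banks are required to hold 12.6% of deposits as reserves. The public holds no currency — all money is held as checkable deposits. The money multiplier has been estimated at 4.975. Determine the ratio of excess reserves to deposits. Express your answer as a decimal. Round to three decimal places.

Using m = 4.975. Since m = (1 + c)/(c + rr + e), the denominator satisfies c + rr + e = (1 + c)/m = (1 + 0) / 4.975 ≈ 0.201005.
With c = 0 and rr = 0.126, the ratio of excess reserves to deposits is 0.201005 − 0 − 0.126 = 0.075005.

0.075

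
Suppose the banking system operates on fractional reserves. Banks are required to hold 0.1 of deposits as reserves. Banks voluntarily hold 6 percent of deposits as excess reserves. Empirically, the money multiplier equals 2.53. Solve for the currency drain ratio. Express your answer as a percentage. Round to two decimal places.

Using m = 2.53. From m = (1 + c)/(c + rr + e), rearranging gives 1 + c = m·(c + rr + e), so c·(1 − m) = m·(rr + e) − 1.
Hence c = [m·(rr + e) − 1]/(1 − m) = [2.53 × (0.1 + 0.06) − 1] / (1 − 2.53) ≈ 0.389020.

38.90%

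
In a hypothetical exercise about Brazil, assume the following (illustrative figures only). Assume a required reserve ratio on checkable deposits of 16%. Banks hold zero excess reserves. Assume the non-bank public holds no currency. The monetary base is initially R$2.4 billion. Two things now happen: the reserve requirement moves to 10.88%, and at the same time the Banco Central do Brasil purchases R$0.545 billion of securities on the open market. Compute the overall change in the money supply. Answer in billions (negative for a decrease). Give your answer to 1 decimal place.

R$12.1 billion

Before: m₁ = 1 / (0.16) = 6.25, MB₁ = 2.4, so M₁ = 6.25 × 2.4 = 15 billion.
After: m₂ = 1 / (0.1088) ≈ 9.1912, MB₂ = 2.4 + 0.545 = 2.945, so M₂ = 9.1912 × 2.945 ≈ 27.0681 billion.
ΔM = M₂ − M₁ = 27.0681 − 15 = 12.0681 billion.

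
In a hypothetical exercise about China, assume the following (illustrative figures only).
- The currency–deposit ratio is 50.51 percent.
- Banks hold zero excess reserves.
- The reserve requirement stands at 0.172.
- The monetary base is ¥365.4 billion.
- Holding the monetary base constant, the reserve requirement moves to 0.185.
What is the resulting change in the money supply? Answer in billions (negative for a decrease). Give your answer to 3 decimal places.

Initially m₁ = (1 + 0.5051) / (0.172 + 0.5051) ≈ 2.2228622, so M₁ = 2.2228622 × 365.4 ≈ 812.2338 billion.
After the change m₂ = (1 + 0.5051) / (0.185 + 0.5051) ≈ 2.1809883, so M₂ = 2.1809883 × 365.4 ≈ 796.9331 billion.
ΔM = M₂ − M₁ = 796.9331 − 812.2338 = -15.3007 billion.

-15.301 billion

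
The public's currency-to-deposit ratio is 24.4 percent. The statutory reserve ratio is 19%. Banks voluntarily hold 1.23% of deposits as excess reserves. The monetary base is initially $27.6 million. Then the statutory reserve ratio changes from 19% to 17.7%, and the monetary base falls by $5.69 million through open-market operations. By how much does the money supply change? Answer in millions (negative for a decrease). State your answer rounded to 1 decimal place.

Before: m₁ = (1 + 0.244) / (0.19 + 0.0123 + 0.244) ≈ 2.7874, MB₁ = 27.6, so M₁ = 2.7874 × 27.6 ≈ 76.9322 million.
After: m₂ = (1 + 0.244) / (0.177 + 0.0123 + 0.244) ≈ 2.8710, MB₂ = 27.6 − 5.69 = 21.91, so M₂ = 2.8710 × 21.91 ≈ 62.9036 million.
ΔM = M₂ − M₁ = 62.9036 − 76.9322 = -14.0286 million.

-14.0 million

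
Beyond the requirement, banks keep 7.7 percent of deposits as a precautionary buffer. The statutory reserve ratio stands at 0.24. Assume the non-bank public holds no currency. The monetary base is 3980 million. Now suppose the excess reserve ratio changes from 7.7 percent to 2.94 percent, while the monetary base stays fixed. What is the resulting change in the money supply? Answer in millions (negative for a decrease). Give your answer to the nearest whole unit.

Initially m₁ = 1 / (0.24 + 0.077) ≈ 3.15457, so M₁ = 3.15457 × 3980 = 12555.1886 million.
After the change m₂ = 1 / (0.24 + 0.0294) ≈ 3.71195, so M₂ = 3.71195 × 3980 = 14773.561 million.
ΔM = M₂ − M₁ = 14773.561 − 12555.1886 = 2218.3724 million.

2218 million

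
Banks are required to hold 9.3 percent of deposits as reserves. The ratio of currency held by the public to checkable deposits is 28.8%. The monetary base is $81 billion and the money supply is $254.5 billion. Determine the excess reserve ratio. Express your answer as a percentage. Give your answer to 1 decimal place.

Using m = M/MB = 254.5/81 ≈ 3.141975. Since m = (1 + c)/(c + rr + e), the denominator satisfies c + rr + e = (1 + c)/m = (1 + 0.288) / 3.141975 ≈ 0.409933.
With c = 0.288 and rr = 0.093, the excess reserve ratio is 0.409933 − 0.288 − 0.093 = 0.028933.

2.9%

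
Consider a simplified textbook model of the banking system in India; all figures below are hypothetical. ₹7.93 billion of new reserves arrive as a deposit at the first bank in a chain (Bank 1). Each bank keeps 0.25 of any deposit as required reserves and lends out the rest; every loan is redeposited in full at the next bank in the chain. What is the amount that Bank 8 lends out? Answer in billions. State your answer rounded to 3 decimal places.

₹0.794 billion

Each bank lends a fraction (1 − rr) = 0.7500 of the deposit it receives, so Bank 8 receives 7.93·0.7500^7 and lends 7.93·0.7500^8 ≈ 0.7939 billion.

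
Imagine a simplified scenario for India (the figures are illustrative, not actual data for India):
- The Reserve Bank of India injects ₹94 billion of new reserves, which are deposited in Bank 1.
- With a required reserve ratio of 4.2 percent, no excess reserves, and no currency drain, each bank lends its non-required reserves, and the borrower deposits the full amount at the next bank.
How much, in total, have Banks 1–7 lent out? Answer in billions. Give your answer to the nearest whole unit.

Bank i lends (1 − rr)^i of the original deposit: Bank 1 lends 94·0.9580 = 90.0520, Bank 2 lends 94·0.9580² ≈ 86.2698, and so on.
Summing a geometric series: total = 94·[0.9580·(1 − 0.9580^7) / (1 − 0.9580)] ≈ 556.2702 billion.

₹556 billion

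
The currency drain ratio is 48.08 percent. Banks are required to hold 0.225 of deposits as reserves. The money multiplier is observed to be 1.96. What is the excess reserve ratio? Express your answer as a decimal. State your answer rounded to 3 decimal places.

Using m = 1.96. Since m = (1 + c)/(c + rr + e), the denominator satisfies c + rr + e = (1 + c)/m = (1 + 0.4808) / 1.96 ≈ 0.755510.
With c = 0.4808 and rr = 0.225, the excess reserve ratio is 0.755510 − 0.4808 − 0.225 = 0.04971.

0.050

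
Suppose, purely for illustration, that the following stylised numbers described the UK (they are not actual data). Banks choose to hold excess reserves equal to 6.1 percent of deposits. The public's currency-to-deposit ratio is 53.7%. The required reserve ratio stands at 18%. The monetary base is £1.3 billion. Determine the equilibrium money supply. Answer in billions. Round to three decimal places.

The money multiplier is m = (1 + c) / (rr + e + c) = (1 + 0.537) / (0.18 + 0.061 + 0.537) ≈ 1.97558.
So M = m × MB = 1.97558 × 1.3 ≈ 2.5683 billion.

£2.568 billion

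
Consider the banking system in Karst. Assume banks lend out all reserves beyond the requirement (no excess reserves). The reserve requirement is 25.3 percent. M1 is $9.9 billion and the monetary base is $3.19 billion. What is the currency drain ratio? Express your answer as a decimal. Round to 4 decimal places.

0.1021

Using m = M/MB = 9.9/3.19 ≈ 3.103448. From m = (1 + c)/(c + rr + e), rearranging gives 1 + c = m·(c + rr + e), so c·(1 − m) = m·(rr + e) − 1.
Hence c = [m·(rr + e) − 1]/(1 − m) = [3.103448 × (0.253 + 0) − 1] / (1 − 3.103448) ≈ 0.102131.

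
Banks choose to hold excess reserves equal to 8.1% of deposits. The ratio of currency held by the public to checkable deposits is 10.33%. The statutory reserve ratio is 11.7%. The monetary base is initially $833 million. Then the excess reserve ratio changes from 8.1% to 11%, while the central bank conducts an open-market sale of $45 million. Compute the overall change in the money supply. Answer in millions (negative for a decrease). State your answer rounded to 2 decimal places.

-418.12 million

Before: m₁ = (1 + 0.1033) / (0.117 + 0.081 + 0.1033) ≈ 3.661799, MB₁ = 833, so M₁ = 3.661799 × 833 ≈ 3050.2786 million.
After: m₂ = (1 + 0.1033) / (0.117 + 0.11 + 0.1033) ≈ 3.340297, MB₂ = 833 − 45 = 788, so M₂ = 3.340297 × 788 ≈ 2632.154 million.
ΔM = M₂ − M₁ = 2632.154 − 3050.2786 = -418.1246 million.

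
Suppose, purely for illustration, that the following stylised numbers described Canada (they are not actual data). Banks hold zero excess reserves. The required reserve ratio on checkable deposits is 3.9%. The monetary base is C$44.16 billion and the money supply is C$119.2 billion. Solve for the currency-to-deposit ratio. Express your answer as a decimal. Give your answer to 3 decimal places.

0.527

Using m = M/MB = 119.2/44.16 ≈ 2.699275. From m = (1 + c)/(c + rr + e), rearranging gives 1 + c = m·(c + rr + e), so c·(1 − m) = m·(rr + e) − 1.
Hence c = [m·(rr + e) − 1]/(1 − m) = [2.699275 × (0.039 + 0) − 1] / (1 − 2.699275) ≈ 0.526535.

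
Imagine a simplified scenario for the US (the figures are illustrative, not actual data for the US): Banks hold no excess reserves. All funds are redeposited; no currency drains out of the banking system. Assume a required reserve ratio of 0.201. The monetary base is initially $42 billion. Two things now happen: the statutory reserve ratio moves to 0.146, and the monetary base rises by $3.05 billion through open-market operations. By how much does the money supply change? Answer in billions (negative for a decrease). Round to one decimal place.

Before: m₁ = 1 / (0.201) ≈ 4.9751, MB₁ = 42, so M₁ = 4.9751 × 42 = 208.9542 billion.
After: m₂ = 1 / (0.146) ≈ 6.8493, MB₂ = 42 + 3.05 = 45.05, so M₂ = 6.8493 × 45.05 ≈ 308.561 billion.
ΔM = M₂ − M₁ = 308.561 − 208.9542 = 99.6068 billion.

$99.6 billion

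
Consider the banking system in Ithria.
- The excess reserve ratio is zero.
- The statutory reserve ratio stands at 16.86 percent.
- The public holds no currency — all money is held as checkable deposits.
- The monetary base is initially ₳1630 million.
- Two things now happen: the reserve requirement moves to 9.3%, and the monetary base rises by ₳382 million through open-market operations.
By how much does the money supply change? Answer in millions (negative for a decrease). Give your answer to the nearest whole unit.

Before: m₁ = 1 / (0.1686) ≈ 5.93120, MB₁ = 1630, so M₁ = 5.93120 × 1630 = 9667.856 million.
After: m₂ = 1 / (0.093) ≈ 10.75269, MB₂ = 1630 + 382 = 2012, so M₂ = 10.75269 × 2012 ≈ 21634.4123 million.
ΔM = M₂ − M₁ = 21634.4123 − 9667.856 = 11966.5563 million.

₳11967 million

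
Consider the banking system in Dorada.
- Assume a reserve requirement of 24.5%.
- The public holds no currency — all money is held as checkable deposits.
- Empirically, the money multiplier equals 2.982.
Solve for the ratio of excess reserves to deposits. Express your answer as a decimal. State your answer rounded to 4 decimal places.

Using m = 2.982. Since m = (1 + c)/(c + rr + e), the denominator satisfies c + rr + e = (1 + c)/m = (1 + 0) / 2.982 ≈ 0.335345.
With c = 0 and rr = 0.245, the ratio of excess reserves to deposits is 0.335345 − 0 − 0.245 = 0.090345.

0.0903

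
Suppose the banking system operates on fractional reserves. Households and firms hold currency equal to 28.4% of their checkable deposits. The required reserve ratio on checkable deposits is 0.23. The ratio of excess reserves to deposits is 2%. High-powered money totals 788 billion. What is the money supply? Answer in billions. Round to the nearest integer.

The money multiplier is m = (1 + c) / (rr + e + c) = (1 + 0.284) / (0.23 + 0.02 + 0.284) ≈ 2.4045.
So M = m × MB = 2.4045 × 788 = 1894.746 billion.

1895 billion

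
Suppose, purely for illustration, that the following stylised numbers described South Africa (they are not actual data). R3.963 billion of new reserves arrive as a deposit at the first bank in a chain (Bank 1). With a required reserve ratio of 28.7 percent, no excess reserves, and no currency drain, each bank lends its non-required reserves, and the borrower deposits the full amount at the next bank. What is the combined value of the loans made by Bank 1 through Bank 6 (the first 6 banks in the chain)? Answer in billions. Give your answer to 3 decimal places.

R8.552 billion

Bank i lends (1 − rr)^i of the original deposit: Bank 1 lends 3.963·0.7130 ≈ 2.8256, Bank 2 lends 3.963·0.7130² ≈ 2.0147, and so on.
Summing a geometric series: total = 3.963·[0.7130·(1 − 0.7130^6) / (1 − 0.7130)] ≈ 8.5519 billion.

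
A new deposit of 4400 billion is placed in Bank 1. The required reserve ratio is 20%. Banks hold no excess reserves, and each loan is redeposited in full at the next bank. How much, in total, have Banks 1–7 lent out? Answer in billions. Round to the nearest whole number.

Bank i lends (1 − rr)^i of the original deposit: Bank 1 lends 4400·0.8000 = 3520.0000, Bank 2 lends 4400·0.8000² = 2816.0000, and so on.
Summing a geometric series: total = 4400·[0.8000·(1 − 0.8000^7) / (1 − 0.8000)] ≈ 13909.0125 billion.

13909 billion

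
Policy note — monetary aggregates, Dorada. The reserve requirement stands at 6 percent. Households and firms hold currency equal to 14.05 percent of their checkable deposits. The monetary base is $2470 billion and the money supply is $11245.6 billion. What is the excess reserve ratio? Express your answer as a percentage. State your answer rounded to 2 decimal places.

Using m = M/MB = 11245.6/2470 ≈ 4.552874. Since m = (1 + c)/(c + rr + e), the denominator satisfies c + rr + e = (1 + c)/m = (1 + 0.1405) / 4.552874 ≈ 0.250501.
With c = 0.1405 and rr = 0.06, the excess reserve ratio is 0.250501 − 0.1405 − 0.06 = 0.050001.

5.00%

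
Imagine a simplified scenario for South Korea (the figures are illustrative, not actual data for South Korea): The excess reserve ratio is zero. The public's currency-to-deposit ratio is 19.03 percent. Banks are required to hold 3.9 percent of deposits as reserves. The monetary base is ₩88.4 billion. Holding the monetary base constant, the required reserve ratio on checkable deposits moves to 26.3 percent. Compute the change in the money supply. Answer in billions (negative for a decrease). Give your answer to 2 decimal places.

Initially m₁ = (1 + 0.1903) / (0.039 + 0.1903) ≈ 5.19102, so M₁ = 5.19102 × 88.4 ≈ 458.8862 billion.
After the change m₂ = (1 + 0.1903) / (0.263 + 0.1903) ≈ 2.62585, so M₂ = 2.62585 × 88.4 ≈ 232.1251 billion.
ΔM = M₂ − M₁ = 232.1251 − 458.8862 = -226.7611 billion.

-226.76 billion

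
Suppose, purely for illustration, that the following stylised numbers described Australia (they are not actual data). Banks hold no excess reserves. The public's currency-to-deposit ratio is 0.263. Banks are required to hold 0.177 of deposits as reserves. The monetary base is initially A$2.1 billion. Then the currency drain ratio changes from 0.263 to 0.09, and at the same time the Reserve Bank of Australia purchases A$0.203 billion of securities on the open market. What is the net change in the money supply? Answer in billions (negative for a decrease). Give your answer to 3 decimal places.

A$3.374 billion

Before: m₁ = (1 + 0.263) / (0.177 + 0.263) ≈ 2.87045, MB₁ = 2.1, so M₁ = 2.87045 × 2.1 ≈ 6.0279 billion.
After: m₂ = (1 + 0.09) / (0.177 + 0.09) ≈ 4.08240, MB₂ = 2.1 + 0.203 = 2.303, so M₂ = 4.08240 × 2.303 ≈ 9.4018 billion.
ΔM = M₂ − M₁ = 9.4018 − 6.0279 = 3.3739 billion.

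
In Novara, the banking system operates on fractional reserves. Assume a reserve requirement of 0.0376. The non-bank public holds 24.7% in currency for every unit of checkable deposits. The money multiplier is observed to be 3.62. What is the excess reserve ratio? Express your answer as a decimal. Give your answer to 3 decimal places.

Using m = 3.62. Since m = (1 + c)/(c + rr + e), the denominator satisfies c + rr + e = (1 + c)/m = (1 + 0.247) / 3.62 ≈ 0.344475.
With c = 0.247 and rr = 0.0376, the excess reserve ratio is 0.344475 − 0.247 − 0.0376 = 0.059875.

0.060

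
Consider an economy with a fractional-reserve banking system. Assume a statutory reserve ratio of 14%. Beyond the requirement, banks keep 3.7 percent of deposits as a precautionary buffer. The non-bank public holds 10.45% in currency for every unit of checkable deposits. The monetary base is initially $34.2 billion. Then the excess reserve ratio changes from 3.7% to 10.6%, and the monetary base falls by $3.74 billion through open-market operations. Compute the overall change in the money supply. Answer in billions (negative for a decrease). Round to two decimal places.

-38.20 billion

Before: m₁ = (1 + 0.1045) / (0.14 + 0.037 + 0.1045) ≈ 3.92362, MB₁ = 34.2, so M₁ = 3.92362 × 34.2 ≈ 134.1878 billion.
After: m₂ = (1 + 0.1045) / (0.14 + 0.106 + 0.1045) ≈ 3.15121, MB₂ = 34.2 − 3.74 = 30.46, so M₂ = 3.15121 × 30.46 ≈ 95.9859 billion.
ΔM = M₂ − M₁ = 95.9859 − 134.1878 = -38.2019 billion.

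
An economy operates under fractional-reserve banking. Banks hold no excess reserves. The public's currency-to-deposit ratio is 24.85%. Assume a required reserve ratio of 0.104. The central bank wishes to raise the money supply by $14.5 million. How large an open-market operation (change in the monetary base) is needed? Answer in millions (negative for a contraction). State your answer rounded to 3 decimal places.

$4.094 million

The money multiplier is m = (1 + c) / (rr + c) = (1 + 0.2485) / (0.104 + 0.2485) ≈ 3.541844.
ΔMB = ΔM / m = (+14.5) / 3.541844 ≈ 4.0939 million.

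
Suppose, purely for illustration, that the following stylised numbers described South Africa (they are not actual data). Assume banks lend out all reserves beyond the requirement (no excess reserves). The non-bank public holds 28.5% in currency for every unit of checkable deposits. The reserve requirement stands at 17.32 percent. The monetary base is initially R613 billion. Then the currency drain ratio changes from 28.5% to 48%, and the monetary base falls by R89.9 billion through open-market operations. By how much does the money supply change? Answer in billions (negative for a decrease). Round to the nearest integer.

Before: m₁ = (1 + 0.285) / (0.1732 + 0.285) ≈ 2.8045, MB₁ = 613, so M₁ = 2.8045 × 613 = 1719.1585 billion.
After: m₂ = (1 + 0.48) / (0.1732 + 0.48) ≈ 2.2658, MB₂ = 613 − 89.9 = 523.1, so M₂ = 2.2658 × 523.1 ≈ 1185.24 billion.
ΔM = M₂ − M₁ = 1185.24 − 1719.1585 = -533.9185 billion.

-534 billion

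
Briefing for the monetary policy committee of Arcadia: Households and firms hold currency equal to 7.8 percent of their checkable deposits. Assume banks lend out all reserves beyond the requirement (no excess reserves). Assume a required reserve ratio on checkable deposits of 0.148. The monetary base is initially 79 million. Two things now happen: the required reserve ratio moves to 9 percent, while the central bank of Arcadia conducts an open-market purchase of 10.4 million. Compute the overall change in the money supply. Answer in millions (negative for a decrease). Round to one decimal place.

Before: m₁ = (1 + 0.078) / (0.148 + 0.078) ≈ 4.7699, MB₁ = 79, so M₁ = 4.7699 × 79 = 376.8221 million.
After: m₂ = (1 + 0.078) / (0.09 + 0.078) ≈ 6.4167, MB₂ = 79 + 10.4 = 89.4, so M₂ = 6.4167 × 89.4 ≈ 573.653 million.
ΔM = M₂ − M₁ = 573.653 − 376.8221 = 196.8309 million.

196.8 million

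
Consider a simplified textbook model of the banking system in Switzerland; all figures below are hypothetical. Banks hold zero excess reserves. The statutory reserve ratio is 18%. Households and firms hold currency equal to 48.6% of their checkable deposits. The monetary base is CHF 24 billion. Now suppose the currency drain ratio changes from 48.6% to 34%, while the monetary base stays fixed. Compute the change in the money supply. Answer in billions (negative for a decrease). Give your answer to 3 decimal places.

CHF 8.297 billion

Initially m₁ = (1 + 0.486) / (0.18 + 0.486) ≈ 2.231231, so M₁ = 2.231231 × 24 ≈ 53.5495 billion.
After the change m₂ = (1 + 0.34) / (0.18 + 0.34) ≈ 2.576923, so M₂ = 2.576923 × 24 ≈ 61.8462 billion.
ΔM = M₂ − M₁ = 61.8462 − 53.5495 = 8.2967 billion.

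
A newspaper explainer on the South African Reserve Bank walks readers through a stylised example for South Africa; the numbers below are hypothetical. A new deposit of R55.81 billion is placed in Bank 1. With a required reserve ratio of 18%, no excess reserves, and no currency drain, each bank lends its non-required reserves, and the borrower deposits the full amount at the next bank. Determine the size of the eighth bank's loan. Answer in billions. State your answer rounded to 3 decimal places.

R11.408 billion

Each bank lends a fraction (1 − rr) = 0.8200 of the deposit it receives, so Bank 8 receives 55.81·0.8200^7 and lends 55.81·0.8200^8 ≈ 11.4084 billion.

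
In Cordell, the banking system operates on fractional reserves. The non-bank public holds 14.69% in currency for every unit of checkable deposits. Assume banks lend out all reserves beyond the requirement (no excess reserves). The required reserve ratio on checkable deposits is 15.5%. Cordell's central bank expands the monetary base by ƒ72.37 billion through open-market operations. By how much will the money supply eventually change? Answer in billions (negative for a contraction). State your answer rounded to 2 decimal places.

The money multiplier is m = (1 + c) / (rr + c) = (1 + 0.1469) / (0.155 + 0.1469) ≈ 3.79894.
The purchase adds 72.37 billion of base, so ΔM = m × ΔMB = 3.79894 × (+72.37) ≈ 274.9293 billion.

ƒ274.93 billion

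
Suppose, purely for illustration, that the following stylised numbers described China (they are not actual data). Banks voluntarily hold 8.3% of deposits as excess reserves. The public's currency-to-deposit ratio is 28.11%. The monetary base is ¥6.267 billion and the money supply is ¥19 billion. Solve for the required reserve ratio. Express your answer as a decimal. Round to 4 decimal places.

0.0585

Using m = M/MB = 19/6.267 ≈ 3.031754. Since m = (1 + c)/(c + rr + e), the denominator satisfies c + rr + e = (1 + c)/m = (1 + 0.2811) / 3.031754 ≈ 0.422561.
With c = 0.2811 and e = 0.083, the required reserve ratio is 0.422561 − 0.2811 − 0.083 = 0.058461.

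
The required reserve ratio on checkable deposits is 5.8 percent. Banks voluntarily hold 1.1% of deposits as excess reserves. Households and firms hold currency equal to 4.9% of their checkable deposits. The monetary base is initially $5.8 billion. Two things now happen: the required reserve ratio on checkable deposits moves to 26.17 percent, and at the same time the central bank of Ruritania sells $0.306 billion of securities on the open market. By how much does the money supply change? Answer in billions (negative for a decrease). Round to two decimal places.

-33.65 billion

Before: m₁ = (1 + 0.049) / (0.058 + 0.011 + 0.049) ≈ 8.8898, MB₁ = 5.8, so M₁ = 8.8898 × 5.8 ≈ 51.5608 billion.
After: m₂ = (1 + 0.049) / (0.2617 + 0.011 + 0.049) ≈ 3.2608, MB₂ = 5.8 − 0.306 = 5.494, so M₂ = 3.2608 × 5.494 ≈ 17.9148 billion.
ΔM = M₂ − M₁ = 17.9148 − 51.5608 = -33.646 billion.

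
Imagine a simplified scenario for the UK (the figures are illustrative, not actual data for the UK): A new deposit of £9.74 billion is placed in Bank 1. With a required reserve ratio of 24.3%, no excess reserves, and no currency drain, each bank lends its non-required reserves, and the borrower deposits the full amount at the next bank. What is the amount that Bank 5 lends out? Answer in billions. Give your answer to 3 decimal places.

£2.421 billion

Each bank lends a fraction (1 − rr) = 0.7570 of the deposit it receives, so Bank 5 receives 9.74·0.7570^4 and lends 9.74·0.7570^5 ≈ 2.4212 billion.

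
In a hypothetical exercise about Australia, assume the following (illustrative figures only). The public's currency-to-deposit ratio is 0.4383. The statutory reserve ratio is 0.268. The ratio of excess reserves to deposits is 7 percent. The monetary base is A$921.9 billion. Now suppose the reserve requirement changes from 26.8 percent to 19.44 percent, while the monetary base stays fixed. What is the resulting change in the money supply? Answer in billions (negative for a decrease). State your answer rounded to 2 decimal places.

A$178.90 billion

Initially m₁ = (1 + 0.4383) / (0.268 + 0.07 + 0.4383) ≈ 1.852763, so M₁ = 1.852763 × 921.9 ≈ 1708.0622 billion.
After the change m₂ = (1 + 0.4383) / (0.1944 + 0.07 + 0.4383) ≈ 2.046819, so M₂ = 2.046819 × 921.9 ≈ 1886.9624 billion.
ΔM = M₂ − M₁ = 1886.9624 − 1708.0622 = 178.9002 billion.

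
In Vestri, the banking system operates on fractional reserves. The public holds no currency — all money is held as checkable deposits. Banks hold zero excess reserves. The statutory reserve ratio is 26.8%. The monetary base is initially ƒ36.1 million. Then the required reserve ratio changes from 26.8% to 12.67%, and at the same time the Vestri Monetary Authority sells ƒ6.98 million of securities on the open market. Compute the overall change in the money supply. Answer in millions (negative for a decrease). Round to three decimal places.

Before: m₁ = 1 / (0.268) ≈ 3.731343, MB₁ = 36.1, so M₁ = 3.731343 × 36.1 ≈ 134.7015 million.
After: m₂ = 1 / (0.1267) ≈ 7.892660, MB₂ = 36.1 − 6.98 = 29.12, so M₂ = 7.892660 × 29.12 ≈ 229.8343 million.
ΔM = M₂ − M₁ = 229.8343 − 134.7015 = 95.1328 million.

ƒ95.133 million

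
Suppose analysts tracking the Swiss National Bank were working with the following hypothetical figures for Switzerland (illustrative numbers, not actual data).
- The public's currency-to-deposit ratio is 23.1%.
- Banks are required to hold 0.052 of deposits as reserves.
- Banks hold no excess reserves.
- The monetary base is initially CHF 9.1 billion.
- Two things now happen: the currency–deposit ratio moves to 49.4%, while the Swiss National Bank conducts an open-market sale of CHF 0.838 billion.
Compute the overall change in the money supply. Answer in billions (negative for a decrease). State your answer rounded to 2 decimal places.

Before: m₁ = (1 + 0.231) / (0.052 + 0.231) ≈ 4.3498, MB₁ = 9.1, so M₁ = 4.3498 × 9.1 ≈ 39.5832 billion.
After: m₂ = (1 + 0.494) / (0.052 + 0.494) ≈ 2.7363, MB₂ = 9.1 − 0.838 = 8.262, so M₂ = 2.7363 × 8.262 ≈ 22.6073 billion.
ΔM = M₂ − M₁ = 22.6073 − 39.5832 = -16.9759 billion.

-16.98 billion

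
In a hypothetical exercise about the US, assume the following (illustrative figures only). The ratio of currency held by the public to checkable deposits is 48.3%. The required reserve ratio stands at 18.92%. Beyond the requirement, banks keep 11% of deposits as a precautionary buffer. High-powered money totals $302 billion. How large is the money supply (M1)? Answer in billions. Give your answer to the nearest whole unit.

The money multiplier is m = (1 + c) / (rr + e + c) = (1 + 0.483) / (0.1892 + 0.11 + 0.483) ≈ 1.8959.
So M = m × MB = 1.8959 × 302 = 572.5618 billion.

$573 billion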